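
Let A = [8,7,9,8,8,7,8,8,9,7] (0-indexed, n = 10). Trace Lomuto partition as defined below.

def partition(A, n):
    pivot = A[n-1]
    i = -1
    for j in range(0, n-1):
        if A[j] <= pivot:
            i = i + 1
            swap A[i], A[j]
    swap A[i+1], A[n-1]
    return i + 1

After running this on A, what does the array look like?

[7,7,7,8,8,8,8,8,9,9]

pivot = A[9] = 7; i = -1
j=0: A[0]=8 > 7 → no swap
j=1: A[1]=7 ≤ 7 → i=0, swap A[0],A[1] → [7,8,9,8,8,7,8,8,9,7]
j=2: A[2]=9 > 7 → no swap
j=3: A[3]=8 > 7 → no swap
j=4: A[4]=8 > 7 → no swap
j=5: A[5]=7 ≤ 7 → i=1, swap A[1],A[5] → [7,7,9,8,8,8,8,8,9,7]
j=6: A[6]=8 > 7 → no swap
j=7: A[7]=8 > 7 → no swap
j=8: A[8]=9 > 7 → no swap
final swap A[2],A[9] → [7,7,7,8,8,8,8,8,9,9]; return 2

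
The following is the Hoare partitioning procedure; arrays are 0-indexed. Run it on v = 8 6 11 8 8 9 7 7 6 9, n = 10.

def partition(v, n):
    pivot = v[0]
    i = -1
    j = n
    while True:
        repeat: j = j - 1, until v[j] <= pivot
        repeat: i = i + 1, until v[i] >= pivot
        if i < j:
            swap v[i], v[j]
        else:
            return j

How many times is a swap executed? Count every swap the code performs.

pivot = v[0] = 8; i = -1, j = 10
j→8 (v[8]=6≤8), i→0 (v[0]=8≥8); i<j, swap → 6 6 11 8 8 9 7 7 8 9
j→7 (v[7]=7≤8), i→2 (v[2]=11≥8); i<j, swap → 6 6 7 8 8 9 7 11 8 9
j→6 (v[6]=7≤8), i→3 (v[3]=8≥8); i<j, swap → 6 6 7 7 8 9 8 11 8 9
j→4, i→4; i≥j, return j=4. v = 6 6 7 7 8 9 8 11 8 9

3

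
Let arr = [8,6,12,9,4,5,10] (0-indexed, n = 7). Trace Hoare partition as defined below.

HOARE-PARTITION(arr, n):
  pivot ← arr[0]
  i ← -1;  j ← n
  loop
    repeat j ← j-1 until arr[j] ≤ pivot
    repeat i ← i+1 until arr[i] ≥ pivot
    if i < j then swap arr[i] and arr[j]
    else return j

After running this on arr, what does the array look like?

pivot = arr[0] = 8; i = -1, j = 7
j→5 (arr[5]=5≤8), i→0 (arr[0]=8≥8); i<j, swap → [5,6,12,9,4,8,10]
j→4 (arr[4]=4≤8), i→2 (arr[2]=12≥8); i<j, swap → [5,6,4,9,12,8,10]
j→2, i→3; i≥j, return j=2. arr = [5,6,4,9,12,8,10]

[5,6,4,9,12,8,10]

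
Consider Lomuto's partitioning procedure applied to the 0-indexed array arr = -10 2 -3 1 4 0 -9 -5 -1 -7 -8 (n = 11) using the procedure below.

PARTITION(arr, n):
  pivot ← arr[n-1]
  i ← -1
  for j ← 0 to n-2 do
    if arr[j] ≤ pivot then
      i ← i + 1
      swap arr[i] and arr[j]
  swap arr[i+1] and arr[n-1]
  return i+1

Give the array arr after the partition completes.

-10 -9 -8 1 4 0 2 -5 -1 -7 -3

pivot = arr[10] = -8; i = -1
j=0: arr[0]=-10 ≤ -8 → i=0, swap arr[0],arr[0] (no change) → -10 2 -3 1 4 0 -9 -5 -1 -7 -8
j=1: arr[1]=2 > -8 → no swap
j=2: arr[2]=-3 > -8 → no swap
j=3: arr[3]=1 > -8 → no swap
j=4: arr[4]=4 > -8 → no swap
j=5: arr[5]=0 > -8 → no swap
j=6: arr[6]=-9 ≤ -8 → i=1, swap arr[1],arr[6] → -10 -9 -3 1 4 0 2 -5 -1 -7 -8
j=7: arr[7]=-5 > -8 → no swap
j=8: arr[8]=-1 > -8 → no swap
j=9: arr[9]=-7 > -8 → no swap
final swap arr[2],arr[10] → -10 -9 -8 1 4 0 2 -5 -1 -7 -3; return 2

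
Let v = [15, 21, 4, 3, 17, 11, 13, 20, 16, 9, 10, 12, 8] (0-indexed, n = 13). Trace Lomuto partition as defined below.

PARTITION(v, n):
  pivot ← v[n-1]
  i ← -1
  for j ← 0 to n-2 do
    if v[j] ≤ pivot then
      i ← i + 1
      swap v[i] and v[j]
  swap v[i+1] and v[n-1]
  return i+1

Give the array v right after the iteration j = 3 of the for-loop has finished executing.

[4, 3, 15, 21, 17, 11, 13, 20, 16, 9, 10, 12, 8]

pivot = v[12] = 8; i = -1
j=0: v[0]=15 > 8 → no swap
j=1: v[1]=21 > 8 → no swap
j=2: v[2]=4 ≤ 8 → i=0, swap v[0],v[2] → [4, 21, 15, 3, 17, 11, 13, 20, 16, 9, 10, 12, 8]
j=3: v[3]=3 ≤ 8 → i=1, swap v[1],v[3] → [4, 3, 15, 21, 17, 11, 13, 20, 16, 9, 10, 12, 8]
(after j=3) v = [4, 3, 15, 21, 17, 11, 13, 20, 16, 9, 10, 12, 8]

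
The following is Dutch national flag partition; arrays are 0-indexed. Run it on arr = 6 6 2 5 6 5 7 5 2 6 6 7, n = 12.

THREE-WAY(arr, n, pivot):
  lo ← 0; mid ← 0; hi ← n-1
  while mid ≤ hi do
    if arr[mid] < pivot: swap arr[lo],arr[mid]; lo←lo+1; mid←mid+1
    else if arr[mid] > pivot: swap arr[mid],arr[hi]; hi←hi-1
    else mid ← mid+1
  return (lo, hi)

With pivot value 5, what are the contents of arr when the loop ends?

pivot = 5; lo=0, mid=0, hi=11
arr[mid]=6>5: swap arr[0],arr[11]; hi=10 → 7 6 2 5 6 5 7 5 2 6 6 6
arr[mid]=7>5: swap arr[0],arr[10]; hi=9 → 6 6 2 5 6 5 7 5 2 6 7 6
arr[mid]=6>5: swap arr[0],arr[9]; hi=8 → 6 6 2 5 6 5 7 5 2 6 7 6
arr[mid]=6>5: swap arr[0],arr[8]; hi=7 → 2 6 2 5 6 5 7 5 6 6 7 6
arr[mid]=2<5: swap arr[0],arr[0]; lo=1,mid=1 → 2 6 2 5 6 5 7 5 6 6 7 6
arr[mid]=6>5: swap arr[1],arr[7]; hi=6 → 2 5 2 5 6 5 7 6 6 6 7 6
arr[mid]=5=5: mid=2
arr[mid]=2<5: swap arr[1],arr[2]; lo=2,mid=3 → 2 2 5 5 6 5 7 6 6 6 7 6
arr[mid]=5=5: mid=4
arr[mid]=6>5: swap arr[4],arr[6]; hi=5 → 2 2 5 5 7 5 6 6 6 6 7 6
arr[mid]=7>5: swap arr[4],arr[5]; hi=4 → 2 2 5 5 5 7 6 6 6 6 7 6
arr[mid]=5=5: mid=5
end: lo=2, hi=4; arr = 2 2 5 5 5 7 6 6 6 6 7 6

2 2 5 5 5 7 6 6 6 6 7 6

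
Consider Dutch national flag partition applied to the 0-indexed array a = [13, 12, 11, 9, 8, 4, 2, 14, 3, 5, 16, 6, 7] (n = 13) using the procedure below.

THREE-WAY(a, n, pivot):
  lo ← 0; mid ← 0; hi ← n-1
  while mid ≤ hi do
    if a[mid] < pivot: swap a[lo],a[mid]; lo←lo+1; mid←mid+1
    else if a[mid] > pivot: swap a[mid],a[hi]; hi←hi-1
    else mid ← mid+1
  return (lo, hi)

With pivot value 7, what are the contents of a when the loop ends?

[6, 5, 3, 2, 4, 7, 14, 8, 9, 16, 11, 12, 13]

lo=0 mid=0 hi=12
13>7: swap(0,12), hi=11 ⇒ [7, 12, 11, 9, 8, 4, 2, 14, 3, 5, 16, 6, 13]
7=7: mid=1
12>7: swap(1,11), hi=10 ⇒ [7, 6, 11, 9, 8, 4, 2, 14, 3, 5, 16, 12, 13]
6<7: swap(0,1), lo=1 mid=2 ⇒ [6, 7, 11, 9, 8, 4, 2, 14, 3, 5, 16, 12, 13]
11>7: swap(2,10), hi=9 ⇒ [6, 7, 16, 9, 8, 4, 2, 14, 3, 5, 11, 12, 13]
16>7: swap(2,9), hi=8 ⇒ [6, 7, 5, 9, 8, 4, 2, 14, 3, 16, 11, 12, 13]
5<7: swap(1,2), lo=2 mid=3 ⇒ [6, 5, 7, 9, 8, 4, 2, 14, 3, 16, 11, 12, 13]
9>7: swap(3,8), hi=7 ⇒ [6, 5, 7, 3, 8, 4, 2, 14, 9, 16, 11, 12, 13]
3<7: swap(2,3), lo=3 mid=4 ⇒ [6, 5, 3, 7, 8, 4, 2, 14, 9, 16, 11, 12, 13]
8>7: swap(4,7), hi=6 ⇒ [6, 5, 3, 7, 14, 4, 2, 8, 9, 16, 11, 12, 13]
14>7: swap(4,6), hi=5 ⇒ [6, 5, 3, 7, 2, 4, 14, 8, 9, 16, 11, 12, 13]
2<7: swap(3,4), lo=4 mid=5 ⇒ [6, 5, 3, 2, 7, 4, 14, 8, 9, 16, 11, 12, 13]
4<7: swap(4,5), lo=5 mid=6 ⇒ [6, 5, 3, 2, 4, 7, 14, 8, 9, 16, 11, 12, 13]
done. lo=5 hi=5; a=[6, 5, 3, 2, 4, 7, 14, 8, 9, 16, 11, 12, 13]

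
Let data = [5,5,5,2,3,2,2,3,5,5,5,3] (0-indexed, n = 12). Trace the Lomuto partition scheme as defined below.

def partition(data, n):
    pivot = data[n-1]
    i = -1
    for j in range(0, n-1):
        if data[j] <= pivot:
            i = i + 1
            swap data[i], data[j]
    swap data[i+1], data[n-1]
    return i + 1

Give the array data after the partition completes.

pivot = data[11] = 3; i = -1
j=0: data[0]=5 > 3 → no swap
j=1: data[1]=5 > 3 → no swap
j=2: data[2]=5 > 3 → no swap
j=3: data[3]=2 ≤ 3 → i=0, swap data[0],data[3] → [2,5,5,5,3,2,2,3,5,5,5,3]
j=4: data[4]=3 ≤ 3 → i=1, swap data[1],data[4] → [2,3,5,5,5,2,2,3,5,5,5,3]
j=5: data[5]=2 ≤ 3 → i=2, swap data[2],data[5] → [2,3,2,5,5,5,2,3,5,5,5,3]
j=6: data[6]=2 ≤ 3 → i=3, swap data[3],data[6] → [2,3,2,2,5,5,5,3,5,5,5,3]
j=7: data[7]=3 ≤ 3 → i=4, swap data[4],data[7] → [2,3,2,2,3,5,5,5,5,5,5,3]
j=8: data[8]=5 > 3 → no swap
j=9: data[9]=5 > 3 → no swap
j=10: data[10]=5 > 3 → no swap
final swap data[5],data[11] → [2,3,2,2,3,3,5,5,5,5,5,5]; return 5

[2,3,2,2,3,3,5,5,5,5,5,5]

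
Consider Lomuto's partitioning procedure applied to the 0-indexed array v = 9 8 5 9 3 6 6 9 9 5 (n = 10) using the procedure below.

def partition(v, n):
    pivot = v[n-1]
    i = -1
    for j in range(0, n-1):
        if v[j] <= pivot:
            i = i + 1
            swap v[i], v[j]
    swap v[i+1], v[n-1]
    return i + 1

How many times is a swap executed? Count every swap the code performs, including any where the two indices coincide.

pivot=5, i=-1
j=0: 9>5, skip
j=1: 8>5, skip
j=2: 5≤5, i=0, swap(0,2) ⇒ 5 8 9 9 3 6 6 9 9 5
j=3: 9>5, skip
j=4: 3≤5, i=1, swap(1,4) ⇒ 5 3 9 9 8 6 6 9 9 5
j=5: 6>5, skip
j=6: 6>5, skip
j=7: 9>5, skip
j=8: 9>5, skip
swap(2,9) ⇒ 5 3 5 9 8 6 6 9 9 9; return 2

3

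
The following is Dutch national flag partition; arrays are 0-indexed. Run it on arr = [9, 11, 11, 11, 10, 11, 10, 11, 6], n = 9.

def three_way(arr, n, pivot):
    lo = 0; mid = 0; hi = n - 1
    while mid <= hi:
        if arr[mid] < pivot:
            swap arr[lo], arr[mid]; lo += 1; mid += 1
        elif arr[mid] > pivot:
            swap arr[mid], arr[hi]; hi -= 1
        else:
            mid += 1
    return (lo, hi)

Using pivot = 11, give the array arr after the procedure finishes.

lo=0 mid=0 hi=8
9<11: swap(0,0), lo=1 mid=1 ⇒ [9, 11, 11, 11, 10, 11, 10, 11, 6]
11=11: mid=2
11=11: mid=3
11=11: mid=4
10<11: swap(1,4), lo=2 mid=5 ⇒ [9, 10, 11, 11, 11, 11, 10, 11, 6]
11=11: mid=6
10<11: swap(2,6), lo=3 mid=7 ⇒ [9, 10, 10, 11, 11, 11, 11, 11, 6]
11=11: mid=8
6<11: swap(3,8), lo=4 mid=9 ⇒ [9, 10, 10, 6, 11, 11, 11, 11, 11]
done. lo=4 hi=8; arr=[9, 10, 10, 6, 11, 11, 11, 11, 11]

[9, 10, 10, 6, 11, 11, 11, 11, 11]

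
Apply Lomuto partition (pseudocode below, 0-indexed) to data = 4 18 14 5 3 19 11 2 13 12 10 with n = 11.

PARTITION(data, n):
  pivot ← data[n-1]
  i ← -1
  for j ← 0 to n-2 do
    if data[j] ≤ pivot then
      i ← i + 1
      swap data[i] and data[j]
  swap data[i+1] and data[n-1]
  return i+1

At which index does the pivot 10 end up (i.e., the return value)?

4

pivot=10, i=-1
j=0: 4≤10, i=0, swap(0,0) ⇒ 4 18 14 5 3 19 11 2 13 12 10
j=1: 18>10, skip
j=2: 14>10, skip
j=3: 5≤10, i=1, swap(1,3) ⇒ 4 5 14 18 3 19 11 2 13 12 10
j=4: 3≤10, i=2, swap(2,4) ⇒ 4 5 3 18 14 19 11 2 13 12 10
j=5: 19>10, skip
j=6: 11>10, skip
j=7: 2≤10, i=3, swap(3,7) ⇒ 4 5 3 2 14 19 11 18 13 12 10
j=8: 13>10, skip
j=9: 12>10, skip
swap(4,10) ⇒ 4 5 3 2 10 19 11 18 13 12 14; return 4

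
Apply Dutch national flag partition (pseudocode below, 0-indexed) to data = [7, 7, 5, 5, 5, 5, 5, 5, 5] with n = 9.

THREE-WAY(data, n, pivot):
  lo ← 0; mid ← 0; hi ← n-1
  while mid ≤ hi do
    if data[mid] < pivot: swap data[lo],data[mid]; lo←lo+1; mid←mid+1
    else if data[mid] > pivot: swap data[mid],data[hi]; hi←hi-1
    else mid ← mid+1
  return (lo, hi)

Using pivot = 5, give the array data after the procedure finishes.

[5, 5, 5, 5, 5, 5, 5, 7, 7]

pivot = 5; lo=0, mid=0, hi=8
data[mid]=7>5: swap data[0],data[8]; hi=7 → [5, 7, 5, 5, 5, 5, 5, 5, 7]
data[mid]=5=5: mid=1
data[mid]=7>5: swap data[1],data[7]; hi=6 → [5, 5, 5, 5, 5, 5, 5, 7, 7]
data[mid]=5=5: mid=2
data[mid]=5=5: mid=3
data[mid]=5=5: mid=4
data[mid]=5=5: mid=5
data[mid]=5=5: mid=6
data[mid]=5=5: mid=7
end: lo=0, hi=6; data = [5, 5, 5, 5, 5, 5, 5, 7, 7]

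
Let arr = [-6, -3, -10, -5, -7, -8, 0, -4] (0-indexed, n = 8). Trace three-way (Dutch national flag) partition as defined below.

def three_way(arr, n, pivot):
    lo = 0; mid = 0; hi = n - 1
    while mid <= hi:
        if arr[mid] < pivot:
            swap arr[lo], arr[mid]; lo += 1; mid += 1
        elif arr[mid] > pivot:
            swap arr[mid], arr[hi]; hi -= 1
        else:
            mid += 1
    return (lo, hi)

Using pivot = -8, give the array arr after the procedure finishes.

lo=0 mid=0 hi=7
-6>-8: swap(0,7), hi=6 ⇒ [-4, -3, -10, -5, -7, -8, 0, -6]
-4>-8: swap(0,6), hi=5 ⇒ [0, -3, -10, -5, -7, -8, -4, -6]
0>-8: swap(0,5), hi=4 ⇒ [-8, -3, -10, -5, -7, 0, -4, -6]
-8=-8: mid=1
-3>-8: swap(1,4), hi=3 ⇒ [-8, -7, -10, -5, -3, 0, -4, -6]
-7>-8: swap(1,3), hi=2 ⇒ [-8, -5, -10, -7, -3, 0, -4, -6]
-5>-8: swap(1,2), hi=1 ⇒ [-8, -10, -5, -7, -3, 0, -4, -6]
-10<-8: swap(0,1), lo=1 mid=2 ⇒ [-10, -8, -5, -7, -3, 0, -4, -6]
done. lo=1 hi=1; arr=[-10, -8, -5, -7, -3, 0, -4, -6]

[-10, -8, -5, -7, -3, 0, -4, -6]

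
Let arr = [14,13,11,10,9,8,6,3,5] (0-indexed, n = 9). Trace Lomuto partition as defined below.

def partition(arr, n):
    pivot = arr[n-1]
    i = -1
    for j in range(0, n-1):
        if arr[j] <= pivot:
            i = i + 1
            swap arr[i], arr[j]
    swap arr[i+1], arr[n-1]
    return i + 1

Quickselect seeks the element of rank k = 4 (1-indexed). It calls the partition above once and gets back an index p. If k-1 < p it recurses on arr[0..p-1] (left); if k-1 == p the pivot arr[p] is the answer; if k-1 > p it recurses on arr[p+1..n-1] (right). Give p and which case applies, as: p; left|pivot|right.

1; right

pivot = arr[8] = 5; i = -1
j=0: arr[0]=14 > 5 → no swap
j=1: arr[1]=13 > 5 → no swap
j=2: arr[2]=11 > 5 → no swap
j=3: arr[3]=10 > 5 → no swap
j=4: arr[4]=9 > 5 → no swap
j=5: arr[5]=8 > 5 → no swap
j=6: arr[6]=6 > 5 → no swap
j=7: arr[7]=3 ≤ 5 → i=0, swap arr[0],arr[7] → [3,13,11,10,9,8,6,14,5]
final swap arr[1],arr[8] → [3,5,11,10,9,8,6,14,13]; return 1
p = 1; k-1 = 3 > 1 ⇒ right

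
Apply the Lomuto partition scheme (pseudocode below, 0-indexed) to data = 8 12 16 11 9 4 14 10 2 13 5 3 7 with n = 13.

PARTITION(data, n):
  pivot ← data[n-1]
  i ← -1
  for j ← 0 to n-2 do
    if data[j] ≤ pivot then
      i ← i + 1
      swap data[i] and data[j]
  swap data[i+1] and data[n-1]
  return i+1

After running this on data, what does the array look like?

4 2 5 3 7 8 14 10 12 13 16 11 9

pivot=7, i=-1
j=0: 8>7, skip
j=1: 12>7, skip
j=2: 16>7, skip
j=3: 11>7, skip
j=4: 9>7, skip
j=5: 4≤7, i=0, swap(0,5) ⇒ 4 12 16 11 9 8 14 10 2 13 5 3 7
j=6: 14>7, skip
j=7: 10>7, skip
j=8: 2≤7, i=1, swap(1,8) ⇒ 4 2 16 11 9 8 14 10 12 13 5 3 7
j=9: 13>7, skip
j=10: 5≤7, i=2, swap(2,10) ⇒ 4 2 5 11 9 8 14 10 12 13 16 3 7
j=11: 3≤7, i=3, swap(3,11) ⇒ 4 2 5 3 9 8 14 10 12 13 16 11 7
swap(4,12) ⇒ 4 2 5 3 7 8 14 10 12 13 16 11 9; return 4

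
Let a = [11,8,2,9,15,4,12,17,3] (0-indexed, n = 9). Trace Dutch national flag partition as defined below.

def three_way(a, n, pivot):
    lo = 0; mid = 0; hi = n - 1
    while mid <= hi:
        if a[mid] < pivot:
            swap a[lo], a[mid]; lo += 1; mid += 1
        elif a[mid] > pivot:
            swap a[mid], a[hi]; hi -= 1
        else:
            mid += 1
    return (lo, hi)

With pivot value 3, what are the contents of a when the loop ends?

pivot = 3; lo=0, mid=0, hi=8
a[mid]=11>3: swap a[0],a[8]; hi=7 → [3,8,2,9,15,4,12,17,11]
a[mid]=3=3: mid=1
a[mid]=8>3: swap a[1],a[7]; hi=6 → [3,17,2,9,15,4,12,8,11]
a[mid]=17>3: swap a[1],a[6]; hi=5 → [3,12,2,9,15,4,17,8,11]
a[mid]=12>3: swap a[1],a[5]; hi=4 → [3,4,2,9,15,12,17,8,11]
a[mid]=4>3: swap a[1],a[4]; hi=3 → [3,15,2,9,4,12,17,8,11]
a[mid]=15>3: swap a[1],a[3]; hi=2 → [3,9,2,15,4,12,17,8,11]
a[mid]=9>3: swap a[1],a[2]; hi=1 → [3,2,9,15,4,12,17,8,11]
a[mid]=2<3: swap a[0],a[1]; lo=1,mid=2 → [2,3,9,15,4,12,17,8,11]
end: lo=1, hi=1; a = [2,3,9,15,4,12,17,8,11]

[2,3,9,15,4,12,17,8,11]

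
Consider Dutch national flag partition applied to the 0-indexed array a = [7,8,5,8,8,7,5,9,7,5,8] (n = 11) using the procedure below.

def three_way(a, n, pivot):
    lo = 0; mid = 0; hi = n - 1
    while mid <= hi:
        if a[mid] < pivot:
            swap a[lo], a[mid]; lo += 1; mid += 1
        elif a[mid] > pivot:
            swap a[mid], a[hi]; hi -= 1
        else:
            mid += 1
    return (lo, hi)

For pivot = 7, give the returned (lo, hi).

pivot = 7; lo=0, mid=0, hi=10
a[mid]=7=7: mid=1
a[mid]=8>7: swap a[1],a[10]; hi=9 → [7,8,5,8,8,7,5,9,7,5,8]
a[mid]=8>7: swap a[1],a[9]; hi=8 → [7,5,5,8,8,7,5,9,7,8,8]
a[mid]=5<7: swap a[0],a[1]; lo=1,mid=2 → [5,7,5,8,8,7,5,9,7,8,8]
a[mid]=5<7: swap a[1],a[2]; lo=2,mid=3 → [5,5,7,8,8,7,5,9,7,8,8]
a[mid]=8>7: swap a[3],a[8]; hi=7 → [5,5,7,7,8,7,5,9,8,8,8]
a[mid]=7=7: mid=4
a[mid]=8>7: swap a[4],a[7]; hi=6 → [5,5,7,7,9,7,5,8,8,8,8]
a[mid]=9>7: swap a[4],a[6]; hi=5 → [5,5,7,7,5,7,9,8,8,8,8]
a[mid]=5<7: swap a[2],a[4]; lo=3,mid=5 → [5,5,5,7,7,7,9,8,8,8,8]
a[mid]=7=7: mid=6
end: lo=3, hi=5; a = [5,5,5,7,7,7,9,8,8,8,8]

(3, 5)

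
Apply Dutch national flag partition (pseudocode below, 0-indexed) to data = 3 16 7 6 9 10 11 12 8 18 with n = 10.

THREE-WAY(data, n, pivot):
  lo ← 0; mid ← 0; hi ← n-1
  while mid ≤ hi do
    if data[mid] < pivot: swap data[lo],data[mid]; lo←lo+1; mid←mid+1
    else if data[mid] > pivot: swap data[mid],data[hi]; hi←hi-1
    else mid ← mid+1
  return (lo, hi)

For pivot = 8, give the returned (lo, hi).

(3, 3)

pivot = 8; lo=0, mid=0, hi=9
data[mid]=3<8: swap data[0],data[0]; lo=1,mid=1 → 3 16 7 6 9 10 11 12 8 18
data[mid]=16>8: swap data[1],data[9]; hi=8 → 3 18 7 6 9 10 11 12 8 16
data[mid]=18>8: swap data[1],data[8]; hi=7 → 3 8 7 6 9 10 11 12 18 16
data[mid]=8=8: mid=2
data[mid]=7<8: swap data[1],data[2]; lo=2,mid=3 → 3 7 8 6 9 10 11 12 18 16
data[mid]=6<8: swap data[2],data[3]; lo=3,mid=4 → 3 7 6 8 9 10 11 12 18 16
data[mid]=9>8: swap data[4],data[7]; hi=6 → 3 7 6 8 12 10 11 9 18 16
data[mid]=12>8: swap data[4],data[6]; hi=5 → 3 7 6 8 11 10 12 9 18 16
data[mid]=11>8: swap data[4],data[5]; hi=4 → 3 7 6 8 10 11 12 9 18 16
data[mid]=10>8: swap data[4],data[4]; hi=3 → 3 7 6 8 10 11 12 9 18 16
end: lo=3, hi=3; data = 3 7 6 8 10 11 12 9 18 16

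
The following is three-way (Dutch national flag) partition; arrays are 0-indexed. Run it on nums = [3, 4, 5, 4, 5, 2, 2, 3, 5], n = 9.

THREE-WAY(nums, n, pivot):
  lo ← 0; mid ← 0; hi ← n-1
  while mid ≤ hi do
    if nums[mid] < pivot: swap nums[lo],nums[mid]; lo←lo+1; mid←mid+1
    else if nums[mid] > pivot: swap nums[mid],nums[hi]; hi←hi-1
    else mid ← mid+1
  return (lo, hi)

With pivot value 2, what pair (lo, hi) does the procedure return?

(0, 1)

lo=0 mid=0 hi=8
3>2: swap(0,8), hi=7 ⇒ [5, 4, 5, 4, 5, 2, 2, 3, 3]
5>2: swap(0,7), hi=6 ⇒ [3, 4, 5, 4, 5, 2, 2, 5, 3]
3>2: swap(0,6), hi=5 ⇒ [2, 4, 5, 4, 5, 2, 3, 5, 3]
2=2: mid=1
4>2: swap(1,5), hi=4 ⇒ [2, 2, 5, 4, 5, 4, 3, 5, 3]
2=2: mid=2
5>2: swap(2,4), hi=3 ⇒ [2, 2, 5, 4, 5, 4, 3, 5, 3]
5>2: swap(2,3), hi=2 ⇒ [2, 2, 4, 5, 5, 4, 3, 5, 3]
4>2: swap(2,2), hi=1 ⇒ [2, 2, 4, 5, 5, 4, 3, 5, 3]
done. lo=0 hi=1; nums=[2, 2, 4, 5, 5, 4, 3, 5, 3]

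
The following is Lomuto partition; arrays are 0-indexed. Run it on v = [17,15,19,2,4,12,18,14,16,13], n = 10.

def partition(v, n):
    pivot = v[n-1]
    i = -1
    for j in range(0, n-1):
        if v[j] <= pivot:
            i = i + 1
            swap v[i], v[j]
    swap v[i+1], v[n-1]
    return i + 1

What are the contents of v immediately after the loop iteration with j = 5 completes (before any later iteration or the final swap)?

[2,4,12,17,15,19,18,14,16,13]

pivot = v[9] = 13; i = -1
j=0: v[0]=17 > 13 → no swap
j=1: v[1]=15 > 13 → no swap
j=2: v[2]=19 > 13 → no swap
j=3: v[3]=2 ≤ 13 → i=0, swap v[0],v[3] → [2,15,19,17,4,12,18,14,16,13]
j=4: v[4]=4 ≤ 13 → i=1, swap v[1],v[4] → [2,4,19,17,15,12,18,14,16,13]
j=5: v[5]=12 ≤ 13 → i=2, swap v[2],v[5] → [2,4,12,17,15,19,18,14,16,13]
(after j=5) v = [2,4,12,17,15,19,18,14,16,13]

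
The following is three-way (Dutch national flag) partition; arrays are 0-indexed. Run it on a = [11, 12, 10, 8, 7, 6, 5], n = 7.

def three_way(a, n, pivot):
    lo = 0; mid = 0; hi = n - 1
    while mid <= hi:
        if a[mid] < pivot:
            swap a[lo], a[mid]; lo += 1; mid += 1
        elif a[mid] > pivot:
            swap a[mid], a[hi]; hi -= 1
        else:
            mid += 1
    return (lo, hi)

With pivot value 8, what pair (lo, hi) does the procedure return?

(3, 3)

pivot = 8; lo=0, mid=0, hi=6
a[mid]=11>8: swap a[0],a[6]; hi=5 → [5, 12, 10, 8, 7, 6, 11]
a[mid]=5<8: swap a[0],a[0]; lo=1,mid=1 → [5, 12, 10, 8, 7, 6, 11]
a[mid]=12>8: swap a[1],a[5]; hi=4 → [5, 6, 10, 8, 7, 12, 11]
a[mid]=6<8: swap a[1],a[1]; lo=2,mid=2 → [5, 6, 10, 8, 7, 12, 11]
a[mid]=10>8: swap a[2],a[4]; hi=3 → [5, 6, 7, 8, 10, 12, 11]
a[mid]=7<8: swap a[2],a[2]; lo=3,mid=3 → [5, 6, 7, 8, 10, 12, 11]
a[mid]=8=8: mid=4
end: lo=3, hi=3; a = [5, 6, 7, 8, 10, 12, 11]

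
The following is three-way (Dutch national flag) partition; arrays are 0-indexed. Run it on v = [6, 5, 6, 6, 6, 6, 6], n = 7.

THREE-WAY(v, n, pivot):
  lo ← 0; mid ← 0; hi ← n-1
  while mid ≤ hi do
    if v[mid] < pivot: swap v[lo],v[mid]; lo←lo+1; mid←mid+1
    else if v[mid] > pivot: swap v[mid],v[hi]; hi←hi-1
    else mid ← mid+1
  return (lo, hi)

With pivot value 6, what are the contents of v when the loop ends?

lo=0 mid=0 hi=6
6=6: mid=1
5<6: swap(0,1), lo=1 mid=2 ⇒ [5, 6, 6, 6, 6, 6, 6]
6=6: mid=3
6=6: mid=4
6=6: mid=5
6=6: mid=6
6=6: mid=7
done. lo=1 hi=6; v=[5, 6, 6, 6, 6, 6, 6]

[5, 6, 6, 6, 6, 6, 6]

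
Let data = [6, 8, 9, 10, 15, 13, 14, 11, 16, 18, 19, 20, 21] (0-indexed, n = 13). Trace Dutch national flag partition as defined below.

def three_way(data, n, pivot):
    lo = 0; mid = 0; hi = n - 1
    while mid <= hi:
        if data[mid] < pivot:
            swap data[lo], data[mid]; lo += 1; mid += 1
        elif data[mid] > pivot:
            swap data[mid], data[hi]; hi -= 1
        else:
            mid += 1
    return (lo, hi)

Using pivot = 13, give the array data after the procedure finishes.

[6, 8, 9, 10, 11, 13, 14, 16, 18, 19, 20, 21, 15]

lo=0 mid=0 hi=12
6<13: swap(0,0), lo=1 mid=1 ⇒ [6, 8, 9, 10, 15, 13, 14, 11, 16, 18, 19, 20, 21]
8<13: swap(1,1), lo=2 mid=2 ⇒ [6, 8, 9, 10, 15, 13, 14, 11, 16, 18, 19, 20, 21]
9<13: swap(2,2), lo=3 mid=3 ⇒ [6, 8, 9, 10, 15, 13, 14, 11, 16, 18, 19, 20, 21]
10<13: swap(3,3), lo=4 mid=4 ⇒ [6, 8, 9, 10, 15, 13, 14, 11, 16, 18, 19, 20, 21]
15>13: swap(4,12), hi=11 ⇒ [6, 8, 9, 10, 21, 13, 14, 11, 16, 18, 19, 20, 15]
21>13: swap(4,11), hi=10 ⇒ [6, 8, 9, 10, 20, 13, 14, 11, 16, 18, 19, 21, 15]
20>13: swap(4,10), hi=9 ⇒ [6, 8, 9, 10, 19, 13, 14, 11, 16, 18, 20, 21, 15]
19>13: swap(4,9), hi=8 ⇒ [6, 8, 9, 10, 18, 13, 14, 11, 16, 19, 20, 21, 15]
18>13: swap(4,8), hi=7 ⇒ [6, 8, 9, 10, 16, 13, 14, 11, 18, 19, 20, 21, 15]
16>13: swap(4,7), hi=6 ⇒ [6, 8, 9, 10, 11, 13, 14, 16, 18, 19, 20, 21, 15]
11<13: swap(4,4), lo=5 mid=5 ⇒ [6, 8, 9, 10, 11, 13, 14, 16, 18, 19, 20, 21, 15]
13=13: mid=6
14>13: swap(6,6), hi=5 ⇒ [6, 8, 9, 10, 11, 13, 14, 16, 18, 19, 20, 21, 15]
done. lo=5 hi=5; data=[6, 8, 9, 10, 11, 13, 14, 16, 18, 19, 20, 21, 15]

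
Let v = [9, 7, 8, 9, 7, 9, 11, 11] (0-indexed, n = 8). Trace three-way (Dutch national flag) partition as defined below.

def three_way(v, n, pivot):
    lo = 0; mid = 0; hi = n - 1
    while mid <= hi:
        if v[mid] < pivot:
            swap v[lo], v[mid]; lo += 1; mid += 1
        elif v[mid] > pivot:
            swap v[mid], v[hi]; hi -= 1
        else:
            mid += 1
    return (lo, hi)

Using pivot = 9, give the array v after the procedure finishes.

pivot = 9; lo=0, mid=0, hi=7
v[mid]=9=9: mid=1
v[mid]=7<9: swap v[0],v[1]; lo=1,mid=2 → [7, 9, 8, 9, 7, 9, 11, 11]
v[mid]=8<9: swap v[1],v[2]; lo=2,mid=3 → [7, 8, 9, 9, 7, 9, 11, 11]
v[mid]=9=9: mid=4
v[mid]=7<9: swap v[2],v[4]; lo=3,mid=5 → [7, 8, 7, 9, 9, 9, 11, 11]
v[mid]=9=9: mid=6
v[mid]=11>9: swap v[6],v[7]; hi=6 → [7, 8, 7, 9, 9, 9, 11, 11]
v[mid]=11>9: swap v[6],v[6]; hi=5 → [7, 8, 7, 9, 9, 9, 11, 11]
end: lo=3, hi=5; v = [7, 8, 7, 9, 9, 9, 11, 11]

[7, 8, 7, 9, 9, 9, 11, 11]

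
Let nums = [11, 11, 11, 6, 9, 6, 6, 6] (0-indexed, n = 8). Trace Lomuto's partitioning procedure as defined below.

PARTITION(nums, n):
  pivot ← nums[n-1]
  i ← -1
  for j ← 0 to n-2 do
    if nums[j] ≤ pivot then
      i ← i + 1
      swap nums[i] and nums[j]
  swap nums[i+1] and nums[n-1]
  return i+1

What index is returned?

pivot=6, i=-1
j=0: 11>6, skip
j=1: 11>6, skip
j=2: 11>6, skip
j=3: 6≤6, i=0, swap(0,3) ⇒ [6, 11, 11, 11, 9, 6, 6, 6]
j=4: 9>6, skip
j=5: 6≤6, i=1, swap(1,5) ⇒ [6, 6, 11, 11, 9, 11, 6, 6]
j=6: 6≤6, i=2, swap(2,6) ⇒ [6, 6, 6, 11, 9, 11, 11, 6]
swap(3,7) ⇒ [6, 6, 6, 6, 9, 11, 11, 11]; return 3

3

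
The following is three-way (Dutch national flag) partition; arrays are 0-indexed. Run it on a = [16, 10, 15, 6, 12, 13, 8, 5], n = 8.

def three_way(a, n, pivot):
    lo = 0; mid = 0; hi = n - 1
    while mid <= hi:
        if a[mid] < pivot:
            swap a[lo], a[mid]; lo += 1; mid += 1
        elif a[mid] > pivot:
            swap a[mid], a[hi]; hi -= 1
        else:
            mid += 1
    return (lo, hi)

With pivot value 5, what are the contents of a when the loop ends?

[5, 15, 6, 12, 13, 8, 10, 16]

lo=0 mid=0 hi=7
16>5: swap(0,7), hi=6 ⇒ [5, 10, 15, 6, 12, 13, 8, 16]
5=5: mid=1
10>5: swap(1,6), hi=5 ⇒ [5, 8, 15, 6, 12, 13, 10, 16]
8>5: swap(1,5), hi=4 ⇒ [5, 13, 15, 6, 12, 8, 10, 16]
13>5: swap(1,4), hi=3 ⇒ [5, 12, 15, 6, 13, 8, 10, 16]
12>5: swap(1,3), hi=2 ⇒ [5, 6, 15, 12, 13, 8, 10, 16]
6>5: swap(1,2), hi=1 ⇒ [5, 15, 6, 12, 13, 8, 10, 16]
15>5: swap(1,1), hi=0 ⇒ [5, 15, 6, 12, 13, 8, 10, 16]
done. lo=0 hi=0; a=[5, 15, 6, 12, 13, 8, 10, 16]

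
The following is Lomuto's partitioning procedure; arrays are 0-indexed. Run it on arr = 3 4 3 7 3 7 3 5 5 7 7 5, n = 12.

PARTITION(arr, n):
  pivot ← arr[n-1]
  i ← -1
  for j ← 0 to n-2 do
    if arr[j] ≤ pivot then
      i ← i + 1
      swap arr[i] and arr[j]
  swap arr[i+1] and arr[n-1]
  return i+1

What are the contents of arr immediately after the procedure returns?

pivot = arr[11] = 5; i = -1
j=0: arr[0]=3 ≤ 5 → i=0, swap arr[0],arr[0] (no change) → 3 4 3 7 3 7 3 5 5 7 7 5
j=1: arr[1]=4 ≤ 5 → i=1, swap arr[1],arr[1] (no change) → 3 4 3 7 3 7 3 5 5 7 7 5
j=2: arr[2]=3 ≤ 5 → i=2, swap arr[2],arr[2] (no change) → 3 4 3 7 3 7 3 5 5 7 7 5
j=3: arr[3]=7 > 5 → no swap
j=4: arr[4]=3 ≤ 5 → i=3, swap arr[3],arr[4] → 3 4 3 3 7 7 3 5 5 7 7 5
j=5: arr[5]=7 > 5 → no swap
j=6: arr[6]=3 ≤ 5 → i=4, swap arr[4],arr[6] → 3 4 3 3 3 7 7 5 5 7 7 5
j=7: arr[7]=5 ≤ 5 → i=5, swap arr[5],arr[7] → 3 4 3 3 3 5 7 7 5 7 7 5
j=8: arr[8]=5 ≤ 5 → i=6, swap arr[6],arr[8] → 3 4 3 3 3 5 5 7 7 7 7 5
j=9: arr[9]=7 > 5 → no swap
j=10: arr[10]=7 > 5 → no swap
final swap arr[7],arr[11] → 3 4 3 3 3 5 5 5 7 7 7 7; return 7

3 4 3 3 3 5 5 5 7 7 7 7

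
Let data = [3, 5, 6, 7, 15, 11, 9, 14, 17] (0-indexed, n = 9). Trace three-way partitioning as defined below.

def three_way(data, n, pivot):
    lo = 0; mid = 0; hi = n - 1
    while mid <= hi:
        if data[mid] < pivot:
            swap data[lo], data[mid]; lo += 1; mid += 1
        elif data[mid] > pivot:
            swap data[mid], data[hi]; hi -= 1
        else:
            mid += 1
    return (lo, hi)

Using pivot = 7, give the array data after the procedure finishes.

lo=0 mid=0 hi=8
3<7: swap(0,0), lo=1 mid=1 ⇒ [3, 5, 6, 7, 15, 11, 9, 14, 17]
5<7: swap(1,1), lo=2 mid=2 ⇒ [3, 5, 6, 7, 15, 11, 9, 14, 17]
6<7: swap(2,2), lo=3 mid=3 ⇒ [3, 5, 6, 7, 15, 11, 9, 14, 17]
7=7: mid=4
15>7: swap(4,8), hi=7 ⇒ [3, 5, 6, 7, 17, 11, 9, 14, 15]
17>7: swap(4,7), hi=6 ⇒ [3, 5, 6, 7, 14, 11, 9, 17, 15]
14>7: swap(4,6), hi=5 ⇒ [3, 5, 6, 7, 9, 11, 14, 17, 15]
9>7: swap(4,5), hi=4 ⇒ [3, 5, 6, 7, 11, 9, 14, 17, 15]
11>7: swap(4,4), hi=3 ⇒ [3, 5, 6, 7, 11, 9, 14, 17, 15]
done. lo=3 hi=3; data=[3, 5, 6, 7, 11, 9, 14, 17, 15]

[3, 5, 6, 7, 11, 9, 14, 17, 15]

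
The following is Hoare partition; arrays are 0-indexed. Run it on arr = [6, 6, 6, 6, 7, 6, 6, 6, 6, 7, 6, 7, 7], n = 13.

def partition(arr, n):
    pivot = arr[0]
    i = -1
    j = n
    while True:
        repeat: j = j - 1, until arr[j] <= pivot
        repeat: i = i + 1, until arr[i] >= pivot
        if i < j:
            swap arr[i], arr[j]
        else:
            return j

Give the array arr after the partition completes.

[6, 6, 6, 6, 6, 7, 6, 6, 6, 7, 6, 7, 7]

pivot=6
j stops at 10 (6), i stops at 0 (6); swap ⇒ [6, 6, 6, 6, 7, 6, 6, 6, 6, 7, 6, 7, 7]
j stops at 8 (6), i stops at 1 (6); swap ⇒ [6, 6, 6, 6, 7, 6, 6, 6, 6, 7, 6, 7, 7]
j stops at 7 (6), i stops at 2 (6); swap ⇒ [6, 6, 6, 6, 7, 6, 6, 6, 6, 7, 6, 7, 7]
j stops at 6 (6), i stops at 3 (6); swap ⇒ [6, 6, 6, 6, 7, 6, 6, 6, 6, 7, 6, 7, 7]
j stops at 5 (6), i stops at 4 (7); swap ⇒ [6, 6, 6, 6, 6, 7, 6, 6, 6, 7, 6, 7, 7]
j stops at 4, i stops at 5; i≥j ⇒ return 4. arr=[6, 6, 6, 6, 6, 7, 6, 6, 6, 7, 6, 7, 7]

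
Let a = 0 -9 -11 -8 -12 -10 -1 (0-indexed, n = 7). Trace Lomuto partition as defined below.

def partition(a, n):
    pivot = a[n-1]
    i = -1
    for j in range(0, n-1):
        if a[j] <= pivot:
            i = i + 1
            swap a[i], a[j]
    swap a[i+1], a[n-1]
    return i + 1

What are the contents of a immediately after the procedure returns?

pivot = a[6] = -1; i = -1
j=0: a[0]=0 > -1 → no swap
j=1: a[1]=-9 ≤ -1 → i=0, swap a[0],a[1] → -9 0 -11 -8 -12 -10 -1
j=2: a[2]=-11 ≤ -1 → i=1, swap a[1],a[2] → -9 -11 0 -8 -12 -10 -1
j=3: a[3]=-8 ≤ -1 → i=2, swap a[2],a[3] → -9 -11 -8 0 -12 -10 -1
j=4: a[4]=-12 ≤ -1 → i=3, swap a[3],a[4] → -9 -11 -8 -12 0 -10 -1
j=5: a[5]=-10 ≤ -1 → i=4, swap a[4],a[5] → -9 -11 -8 -12 -10 0 -1
final swap a[5],a[6] → -9 -11 -8 -12 -10 -1 0; return 5

-9 -11 -8 -12 -10 -1 0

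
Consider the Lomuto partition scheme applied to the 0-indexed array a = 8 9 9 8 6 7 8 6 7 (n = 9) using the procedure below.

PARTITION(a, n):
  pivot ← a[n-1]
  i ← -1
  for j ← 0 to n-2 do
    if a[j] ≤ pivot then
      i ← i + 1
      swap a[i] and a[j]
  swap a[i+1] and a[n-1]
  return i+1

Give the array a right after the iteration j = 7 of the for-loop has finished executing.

6 7 6 8 8 9 8 9 7

pivot = a[8] = 7; i = -1
j=0: a[0]=8 > 7 → no swap
j=1: a[1]=9 > 7 → no swap
j=2: a[2]=9 > 7 → no swap
j=3: a[3]=8 > 7 → no swap
j=4: a[4]=6 ≤ 7 → i=0, swap a[0],a[4] → 6 9 9 8 8 7 8 6 7
j=5: a[5]=7 ≤ 7 → i=1, swap a[1],a[5] → 6 7 9 8 8 9 8 6 7
j=6: a[6]=8 > 7 → no swap
j=7: a[7]=6 ≤ 7 → i=2, swap a[2],a[7] → 6 7 6 8 8 9 8 9 7
(after j=7) a = 6 7 6 8 8 9 8 9 7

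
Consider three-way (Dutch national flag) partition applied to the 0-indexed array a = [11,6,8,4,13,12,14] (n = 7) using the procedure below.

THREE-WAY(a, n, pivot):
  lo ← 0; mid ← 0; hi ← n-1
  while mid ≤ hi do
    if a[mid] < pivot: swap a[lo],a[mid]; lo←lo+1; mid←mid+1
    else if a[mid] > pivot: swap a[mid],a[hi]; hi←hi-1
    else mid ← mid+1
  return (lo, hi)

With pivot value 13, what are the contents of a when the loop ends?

lo=0 mid=0 hi=6
11<13: swap(0,0), lo=1 mid=1 ⇒ [11,6,8,4,13,12,14]
6<13: swap(1,1), lo=2 mid=2 ⇒ [11,6,8,4,13,12,14]
8<13: swap(2,2), lo=3 mid=3 ⇒ [11,6,8,4,13,12,14]
4<13: swap(3,3), lo=4 mid=4 ⇒ [11,6,8,4,13,12,14]
13=13: mid=5
12<13: swap(4,5), lo=5 mid=6 ⇒ [11,6,8,4,12,13,14]
14>13: swap(6,6), hi=5 ⇒ [11,6,8,4,12,13,14]
done. lo=5 hi=5; a=[11,6,8,4,12,13,14]

[11,6,8,4,12,13,14]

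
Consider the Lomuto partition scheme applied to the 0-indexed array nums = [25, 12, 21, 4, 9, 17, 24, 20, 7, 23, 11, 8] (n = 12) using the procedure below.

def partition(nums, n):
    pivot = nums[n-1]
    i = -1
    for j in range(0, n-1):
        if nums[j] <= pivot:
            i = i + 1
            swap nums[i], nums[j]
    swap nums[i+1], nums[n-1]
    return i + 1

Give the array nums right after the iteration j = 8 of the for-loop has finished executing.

pivot = nums[11] = 8; i = -1
j=0: nums[0]=25 > 8 → no swap
j=1: nums[1]=12 > 8 → no swap
j=2: nums[2]=21 > 8 → no swap
j=3: nums[3]=4 ≤ 8 → i=0, swap nums[0],nums[3] → [4, 12, 21, 25, 9, 17, 24, 20, 7, 23, 11, 8]
j=4: nums[4]=9 > 8 → no swap
j=5: nums[5]=17 > 8 → no swap
j=6: nums[6]=24 > 8 → no swap
j=7: nums[7]=20 > 8 → no swap
j=8: nums[8]=7 ≤ 8 → i=1, swap nums[1],nums[8] → [4, 7, 21, 25, 9, 17, 24, 20, 12, 23, 11, 8]
(after j=8) nums = [4, 7, 21, 25, 9, 17, 24, 20, 12, 23, 11, 8]

[4, 7, 21, 25, 9, 17, 24, 20, 12, 23, 11, 8]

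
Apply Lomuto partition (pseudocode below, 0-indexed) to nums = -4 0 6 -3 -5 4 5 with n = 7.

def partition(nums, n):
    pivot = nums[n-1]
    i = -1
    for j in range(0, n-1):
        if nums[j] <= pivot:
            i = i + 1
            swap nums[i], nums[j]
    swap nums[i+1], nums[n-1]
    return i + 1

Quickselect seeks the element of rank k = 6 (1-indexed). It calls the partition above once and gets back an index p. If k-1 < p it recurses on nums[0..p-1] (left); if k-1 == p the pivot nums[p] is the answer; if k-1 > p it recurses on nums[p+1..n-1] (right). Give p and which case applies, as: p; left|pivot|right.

5; pivot

pivot = nums[6] = 5; i = -1
j=0: nums[0]=-4 ≤ 5 → i=0, swap nums[0],nums[0] (no change) → -4 0 6 -3 -5 4 5
j=1: nums[1]=0 ≤ 5 → i=1, swap nums[1],nums[1] (no change) → -4 0 6 -3 -5 4 5
j=2: nums[2]=6 > 5 → no swap
j=3: nums[3]=-3 ≤ 5 → i=2, swap nums[2],nums[3] → -4 0 -3 6 -5 4 5
j=4: nums[4]=-5 ≤ 5 → i=3, swap nums[3],nums[4] → -4 0 -3 -5 6 4 5
j=5: nums[5]=4 ≤ 5 → i=4, swap nums[4],nums[5] → -4 0 -3 -5 4 6 5
final swap nums[5],nums[6] → -4 0 -3 -5 4 5 6; return 5
p = 5; k-1 = 5 == 5 ⇒ pivot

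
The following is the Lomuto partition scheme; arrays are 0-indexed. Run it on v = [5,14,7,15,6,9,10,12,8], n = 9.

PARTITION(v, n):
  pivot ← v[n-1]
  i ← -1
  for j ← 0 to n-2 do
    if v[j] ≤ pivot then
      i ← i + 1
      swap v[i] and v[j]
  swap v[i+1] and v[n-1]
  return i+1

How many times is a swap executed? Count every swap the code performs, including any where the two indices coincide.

4

pivot = v[8] = 8; i = -1
j=0: v[0]=5 ≤ 8 → i=0, swap v[0],v[0] (no change) → [5,14,7,15,6,9,10,12,8]
j=1: v[1]=14 > 8 → no swap
j=2: v[2]=7 ≤ 8 → i=1, swap v[1],v[2] → [5,7,14,15,6,9,10,12,8]
j=3: v[3]=15 > 8 → no swap
j=4: v[4]=6 ≤ 8 → i=2, swap v[2],v[4] → [5,7,6,15,14,9,10,12,8]
j=5: v[5]=9 > 8 → no swap
j=6: v[6]=10 > 8 → no swap
j=7: v[7]=12 > 8 → no swap
final swap v[3],v[8] → [5,7,6,8,14,9,10,12,15]; return 3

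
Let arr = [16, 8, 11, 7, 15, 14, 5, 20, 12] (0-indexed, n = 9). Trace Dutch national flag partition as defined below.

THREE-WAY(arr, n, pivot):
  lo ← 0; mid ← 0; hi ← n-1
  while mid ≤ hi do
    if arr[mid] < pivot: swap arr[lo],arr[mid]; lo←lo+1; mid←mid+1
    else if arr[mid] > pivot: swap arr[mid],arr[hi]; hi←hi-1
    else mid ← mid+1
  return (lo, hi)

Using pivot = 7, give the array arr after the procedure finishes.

[5, 7, 11, 15, 14, 8, 20, 12, 16]

pivot = 7; lo=0, mid=0, hi=8
arr[mid]=16>7: swap arr[0],arr[8]; hi=7 → [12, 8, 11, 7, 15, 14, 5, 20, 16]
arr[mid]=12>7: swap arr[0],arr[7]; hi=6 → [20, 8, 11, 7, 15, 14, 5, 12, 16]
arr[mid]=20>7: swap arr[0],arr[6]; hi=5 → [5, 8, 11, 7, 15, 14, 20, 12, 16]
arr[mid]=5<7: swap arr[0],arr[0]; lo=1,mid=1 → [5, 8, 11, 7, 15, 14, 20, 12, 16]
arr[mid]=8>7: swap arr[1],arr[5]; hi=4 → [5, 14, 11, 7, 15, 8, 20, 12, 16]
arr[mid]=14>7: swap arr[1],arr[4]; hi=3 → [5, 15, 11, 7, 14, 8, 20, 12, 16]
arr[mid]=15>7: swap arr[1],arr[3]; hi=2 → [5, 7, 11, 15, 14, 8, 20, 12, 16]
arr[mid]=7=7: mid=2
arr[mid]=11>7: swap arr[2],arr[2]; hi=1 → [5, 7, 11, 15, 14, 8, 20, 12, 16]
end: lo=1, hi=1; arr = [5, 7, 11, 15, 14, 8, 20, 12, 16]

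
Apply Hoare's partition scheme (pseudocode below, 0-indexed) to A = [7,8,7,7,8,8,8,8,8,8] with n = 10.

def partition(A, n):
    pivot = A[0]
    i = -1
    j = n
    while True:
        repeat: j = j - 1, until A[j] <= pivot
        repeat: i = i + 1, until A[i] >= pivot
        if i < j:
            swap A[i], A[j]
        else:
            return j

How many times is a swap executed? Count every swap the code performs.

pivot=7
j stops at 3 (7), i stops at 0 (7); swap ⇒ [7,8,7,7,8,8,8,8,8,8]
j stops at 2 (7), i stops at 1 (8); swap ⇒ [7,7,8,7,8,8,8,8,8,8]
j stops at 1, i stops at 2; i≥j ⇒ return 1. A=[7,7,8,7,8,8,8,8,8,8]

2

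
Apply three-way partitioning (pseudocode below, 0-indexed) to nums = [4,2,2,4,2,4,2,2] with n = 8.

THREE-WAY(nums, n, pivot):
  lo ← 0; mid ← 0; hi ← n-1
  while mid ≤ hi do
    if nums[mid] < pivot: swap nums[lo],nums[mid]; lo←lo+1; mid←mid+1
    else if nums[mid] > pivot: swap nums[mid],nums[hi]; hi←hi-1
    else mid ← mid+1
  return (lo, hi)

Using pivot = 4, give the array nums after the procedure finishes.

pivot = 4; lo=0, mid=0, hi=7
nums[mid]=4=4: mid=1
nums[mid]=2<4: swap nums[0],nums[1]; lo=1,mid=2 → [2,4,2,4,2,4,2,2]
nums[mid]=2<4: swap nums[1],nums[2]; lo=2,mid=3 → [2,2,4,4,2,4,2,2]
nums[mid]=4=4: mid=4
nums[mid]=2<4: swap nums[2],nums[4]; lo=3,mid=5 → [2,2,2,4,4,4,2,2]
nums[mid]=4=4: mid=6
nums[mid]=2<4: swap nums[3],nums[6]; lo=4,mid=7 → [2,2,2,2,4,4,4,2]
nums[mid]=2<4: swap nums[4],nums[7]; lo=5,mid=8 → [2,2,2,2,2,4,4,4]
end: lo=5, hi=7; nums = [2,2,2,2,2,4,4,4]

[2,2,2,2,2,4,4,4]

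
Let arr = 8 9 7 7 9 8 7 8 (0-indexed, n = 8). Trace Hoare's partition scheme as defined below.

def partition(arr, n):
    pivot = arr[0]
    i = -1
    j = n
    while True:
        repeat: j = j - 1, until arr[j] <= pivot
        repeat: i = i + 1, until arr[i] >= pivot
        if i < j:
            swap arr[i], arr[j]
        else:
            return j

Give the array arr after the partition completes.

8 7 7 7 8 9 9 8

pivot=8
j stops at 7 (8), i stops at 0 (8); swap ⇒ 8 9 7 7 9 8 7 8
j stops at 6 (7), i stops at 1 (9); swap ⇒ 8 7 7 7 9 8 9 8
j stops at 5 (8), i stops at 4 (9); swap ⇒ 8 7 7 7 8 9 9 8
j stops at 4, i stops at 5; i≥j ⇒ return 4. arr=8 7 7 7 8 9 9 8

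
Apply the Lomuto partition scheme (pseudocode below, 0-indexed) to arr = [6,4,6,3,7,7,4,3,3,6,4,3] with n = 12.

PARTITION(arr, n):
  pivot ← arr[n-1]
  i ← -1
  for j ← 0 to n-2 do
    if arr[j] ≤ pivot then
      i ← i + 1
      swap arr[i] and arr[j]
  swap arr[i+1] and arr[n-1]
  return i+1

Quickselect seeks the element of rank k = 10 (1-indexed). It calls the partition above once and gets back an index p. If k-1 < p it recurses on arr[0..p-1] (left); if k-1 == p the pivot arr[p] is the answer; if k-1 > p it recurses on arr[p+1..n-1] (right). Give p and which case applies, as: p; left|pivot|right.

pivot=3, i=-1
j=0: 6>3, skip
j=1: 4>3, skip
j=2: 6>3, skip
j=3: 3≤3, i=0, swap(0,3) ⇒ [3,4,6,6,7,7,4,3,3,6,4,3]
j=4: 7>3, skip
j=5: 7>3, skip
j=6: 4>3, skip
j=7: 3≤3, i=1, swap(1,7) ⇒ [3,3,6,6,7,7,4,4,3,6,4,3]
j=8: 3≤3, i=2, swap(2,8) ⇒ [3,3,3,6,7,7,4,4,6,6,4,3]
j=9: 6>3, skip
j=10: 4>3, skip
swap(3,11) ⇒ [3,3,3,3,7,7,4,4,6,6,4,6]; return 3
p = 3; k-1 = 9 > 3 ⇒ right

3; right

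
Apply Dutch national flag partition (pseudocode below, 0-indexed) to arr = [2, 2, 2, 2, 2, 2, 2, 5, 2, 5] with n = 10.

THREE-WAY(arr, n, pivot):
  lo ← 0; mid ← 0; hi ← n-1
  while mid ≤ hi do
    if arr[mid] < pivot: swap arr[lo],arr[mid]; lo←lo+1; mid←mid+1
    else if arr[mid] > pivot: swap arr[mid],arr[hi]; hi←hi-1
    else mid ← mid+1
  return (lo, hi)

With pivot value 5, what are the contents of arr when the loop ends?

[2, 2, 2, 2, 2, 2, 2, 2, 5, 5]

pivot = 5; lo=0, mid=0, hi=9
arr[mid]=2<5: swap arr[0],arr[0]; lo=1,mid=1 → [2, 2, 2, 2, 2, 2, 2, 5, 2, 5]
arr[mid]=2<5: swap arr[1],arr[1]; lo=2,mid=2 → [2, 2, 2, 2, 2, 2, 2, 5, 2, 5]
arr[mid]=2<5: swap arr[2],arr[2]; lo=3,mid=3 → [2, 2, 2, 2, 2, 2, 2, 5, 2, 5]
arr[mid]=2<5: swap arr[3],arr[3]; lo=4,mid=4 → [2, 2, 2, 2, 2, 2, 2, 5, 2, 5]
arr[mid]=2<5: swap arr[4],arr[4]; lo=5,mid=5 → [2, 2, 2, 2, 2, 2, 2, 5, 2, 5]
arr[mid]=2<5: swap arr[5],arr[5]; lo=6,mid=6 → [2, 2, 2, 2, 2, 2, 2, 5, 2, 5]
arr[mid]=2<5: swap arr[6],arr[6]; lo=7,mid=7 → [2, 2, 2, 2, 2, 2, 2, 5, 2, 5]
arr[mid]=5=5: mid=8
arr[mid]=2<5: swap arr[7],arr[8]; lo=8,mid=9 → [2, 2, 2, 2, 2, 2, 2, 2, 5, 5]
arr[mid]=5=5: mid=10
end: lo=8, hi=9; arr = [2, 2, 2, 2, 2, 2, 2, 2, 5, 5]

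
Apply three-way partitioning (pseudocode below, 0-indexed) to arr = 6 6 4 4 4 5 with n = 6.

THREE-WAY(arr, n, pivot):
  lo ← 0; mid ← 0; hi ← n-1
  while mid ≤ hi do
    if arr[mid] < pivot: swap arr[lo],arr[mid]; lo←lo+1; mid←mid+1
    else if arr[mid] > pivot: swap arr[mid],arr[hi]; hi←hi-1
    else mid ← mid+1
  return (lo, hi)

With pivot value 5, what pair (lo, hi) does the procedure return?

pivot = 5; lo=0, mid=0, hi=5
arr[mid]=6>5: swap arr[0],arr[5]; hi=4 → 5 6 4 4 4 6
arr[mid]=5=5: mid=1
arr[mid]=6>5: swap arr[1],arr[4]; hi=3 → 5 4 4 4 6 6
arr[mid]=4<5: swap arr[0],arr[1]; lo=1,mid=2 → 4 5 4 4 6 6
arr[mid]=4<5: swap arr[1],arr[2]; lo=2,mid=3 → 4 4 5 4 6 6
arr[mid]=4<5: swap arr[2],arr[3]; lo=3,mid=4 → 4 4 4 5 6 6
end: lo=3, hi=3; arr = 4 4 4 5 6 6

(3, 3)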